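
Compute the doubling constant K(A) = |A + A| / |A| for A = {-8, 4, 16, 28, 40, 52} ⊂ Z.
K = |A + A| / |A| = 11/6

Enumerate A + A = {a + b : a, b ∈ A}. With |A| = 6, there are |A|^2 = 36 ordered sum pairs; collecting distinct values, A + A = {-16, -4, 8, 20, 32, 44, 56, 68, 80, 92, 104}, so |A + A| = 11. Thus K = 11/6. Here |A + A| = 2|A| − 1 = 11, the minimum possible — so K = 11/6 is minimal, which holds iff A is an arithmetic progression.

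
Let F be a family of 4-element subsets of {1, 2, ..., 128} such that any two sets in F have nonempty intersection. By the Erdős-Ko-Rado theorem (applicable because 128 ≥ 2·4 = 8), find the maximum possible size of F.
max |F| = C(127, 3) = 333375

Erdős-Ko-Rado (1961): when n ≥ 2k, max |F| = C(n−1, k−1). The bound is attained by the star {A : i ∈ A} for any fixed i ∈ [n]. Here C(128−1, 4−1) = C(127, 3) = 333375.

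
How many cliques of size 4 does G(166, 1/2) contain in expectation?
E[# K_4] = C(166, 4) · (1/2)^C(4, 2) = 30507895 / 2^6 = 476685.859375

For each 4-subset S of vertices (there are C(166, 4) = 30507895 such S), let X_S = 1 if S induces a K_4 (all C(4, 2) = 6 edges present). Then P(X_S = 1) = (1/2)^6 = 1/64. By linearity of expectation, E[# K_4] = C(166, 4) · (1/2)^6 = 30507895 / 64 = 476685.859375.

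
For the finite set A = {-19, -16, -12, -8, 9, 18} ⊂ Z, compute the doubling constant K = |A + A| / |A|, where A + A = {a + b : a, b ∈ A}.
K = |A + A| / |A| = 20/6 = 10/3

Enumerate A + A = {a + b : a, b ∈ A}. With |A| = 6, there are |A|^2 = 36 ordered sum pairs; collecting distinct values, A + A = {-38, -35, -32, -31, -28, -27, -24, -20, -16, -10, -7, -3, -1, 1, 2, 6, 10, 18, 27, 36}, so |A + A| = 20. Thus K = 20/6 = 10/3. For comparison, the minimum possible |A + A| over all 6-element sets is 2·6 − 1 = 11 (so min K = 11/6), attained only by arithmetic progressions.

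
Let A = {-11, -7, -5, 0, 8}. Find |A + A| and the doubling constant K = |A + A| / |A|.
K = |A + A| / |A| = 15/5 = 3

Enumerate A + A = {a + b : a, b ∈ A}. With |A| = 5, there are |A|^2 = 25 ordered sum pairs; collecting distinct values, A + A = {-22, -18, -16, -14, -12, -11, -10, -7, -5, -3, 0, 1, 3, 8, 16}, so |A + A| = 15. Thus K = 15/5 = 3. For comparison, the minimum possible |A + A| over all 5-element sets is 2·5 − 1 = 9 (so min K = 9/5), attained only by arithmetic progressions.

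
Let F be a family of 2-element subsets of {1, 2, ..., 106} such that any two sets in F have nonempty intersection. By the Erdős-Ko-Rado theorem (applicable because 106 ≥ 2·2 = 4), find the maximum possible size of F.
max |F| = C(105, 1) = 105

Erdős-Ko-Rado (1961): when n ≥ 2k, max |F| = C(n−1, k−1). The bound is attained by the star {A : i ∈ A} for any fixed i ∈ [n]. Here C(106−1, 2−1) = C(105, 1) = 105.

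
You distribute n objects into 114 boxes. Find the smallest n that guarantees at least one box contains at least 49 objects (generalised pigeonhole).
n = (49 − 1)·114 + 1 = 5473

By the generalised pigeonhole principle, to guarantee some box contains ≥ r objects we need more than (r − 1) · k objects total. Threshold: n = (r − 1) · k + 1. With r = 49 and k = 114: n = 48 · 114 + 1 = 5472 + 1 = 5473. For n = 5472 = 48 · 114, we can put exactly 48 objects in every box, avoiding 49 in any single one — so 5473 is tight.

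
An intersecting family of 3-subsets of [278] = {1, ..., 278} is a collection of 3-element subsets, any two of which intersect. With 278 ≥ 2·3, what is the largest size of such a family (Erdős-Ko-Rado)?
max |F| = C(277, 2) = 38226

Erdős-Ko-Rado (1961): when n ≥ 2k, max |F| = C(n−1, k−1). The bound is attained by the star {A : i ∈ A} for any fixed i ∈ [n]. Here C(278−1, 3−1) = C(277, 2) = 38226.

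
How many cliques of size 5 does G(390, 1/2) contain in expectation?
E[# K_5] = C(390, 5) · (1/2)^C(5, 2) = 73276203078 / 2^10 = 36638101539/512 ≈ 71558792.068359

For each 5-subset S of vertices (there are C(390, 5) = 73276203078 such S), let X_S = 1 if S induces a K_5 (all C(5, 2) = 10 edges present). Then P(X_S = 1) = (1/2)^10 = 1/1024. By linearity of expectation, E[# K_5] = C(390, 5) · (1/2)^10 = 73276203078 / 1024 = 36638101539/512 ≈ 71558792.068359.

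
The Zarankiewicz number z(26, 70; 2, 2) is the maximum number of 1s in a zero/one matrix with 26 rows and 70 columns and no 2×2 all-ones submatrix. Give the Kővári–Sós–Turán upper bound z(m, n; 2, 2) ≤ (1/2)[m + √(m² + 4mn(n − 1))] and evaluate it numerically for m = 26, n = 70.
z(26, 70; 2, 2) ≤ (1/2)[26 + √(26² + 4·26·70·69)] = (1/2)[26 + √502996] = 367.6111

Kővári–Sós–Turán: let r_1, ..., r_26 be the row sums and z = Σ r_i the total number of 1s. Each pair of columns can share at most one row with both entries 1 (else a 2×2 all-ones block appears), so Σ_i C(r_i, 2) ≤ C(70, 2) = 2415. By convexity Σ_i C(r_i, 2) ≥ 26·C(z/26, 2) = z(z − 26)/(2·26), giving z² − 26z − 26·70·69 ≤ 0 and hence z ≤ (1/2)[26 + √(676 + 4·125580)] = (1/2)[26 + √502996] ≈ (1/2)(26 + 709.2221) = 367.6111.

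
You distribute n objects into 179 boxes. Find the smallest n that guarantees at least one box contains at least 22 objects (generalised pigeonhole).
n = (22 − 1)·179 + 1 = 3760

By the generalised pigeonhole principle, to guarantee some box contains ≥ r objects we need more than (r − 1) · k objects total. Threshold: n = (r − 1) · k + 1. With r = 22 and k = 179: n = 21 · 179 + 1 = 3759 + 1 = 3760. For n = 3759 = 21 · 179, we can put exactly 21 objects in every box, avoiding 22 in any single one — so 3760 is tight.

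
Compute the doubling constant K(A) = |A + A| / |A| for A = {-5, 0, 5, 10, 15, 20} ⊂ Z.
K = |A + A| / |A| = 11/6

Enumerate A + A = {a + b : a, b ∈ A}. With |A| = 6, there are |A|^2 = 36 ordered sum pairs; collecting distinct values, A + A = {-10, -5, 0, 5, 10, 15, 20, 25, 30, 35, 40}, so |A + A| = 11. Thus K = 11/6. Here |A + A| = 2|A| − 1 = 11, the minimum possible — so K = 11/6 is minimal, which holds iff A is an arithmetic progression.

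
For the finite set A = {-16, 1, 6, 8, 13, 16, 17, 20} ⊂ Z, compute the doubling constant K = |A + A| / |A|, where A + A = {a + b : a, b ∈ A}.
K = |A + A| / |A| = 32/8 = 4

Enumerate A + A = {a + b : a, b ∈ A}. With |A| = 8, there are |A|^2 = 64 ordered sum pairs; collecting distinct values, A + A = {-32, -15, -10, -8, -3, 0, 1, 2, 4, 7, 9, 12, 14, 16, 17, 18, 19, 21, 22, 23, 24, 25, 26, 28, 29, 30, 32, 33, 34, 36, 37, 40}, so |A + A| = 32. Thus K = 32/8 = 4. For comparison, the minimum possible |A + A| over all 8-element sets is 2·8 − 1 = 15 (so min K = 15/8), attained only by arithmetic progressions.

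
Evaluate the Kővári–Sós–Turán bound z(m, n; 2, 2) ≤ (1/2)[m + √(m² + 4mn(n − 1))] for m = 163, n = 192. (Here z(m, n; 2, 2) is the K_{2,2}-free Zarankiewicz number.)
z(163, 192; 2, 2) ≤ (1/2)[163 + √(163² + 4·163·192·191)] = (1/2)[163 + √23936713] = 2527.758

Kővári–Sós–Turán: let r_1, ..., r_163 be the row sums and z = Σ r_i the total number of 1s. Each pair of columns can share at most one row with both entries 1 (else a 2×2 all-ones block appears), so Σ_i C(r_i, 2) ≤ C(192, 2) = 18336. By convexity Σ_i C(r_i, 2) ≥ 163·C(z/163, 2) = z(z − 163)/(2·163), giving z² − 163z − 163·192·191 ≤ 0 and hence z ≤ (1/2)[163 + √(26569 + 4·5977536)] = (1/2)[163 + √23936713] ≈ (1/2)(163 + 4892.516) = 2527.758.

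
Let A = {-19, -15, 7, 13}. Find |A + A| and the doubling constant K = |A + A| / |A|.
K = |A + A| / |A| = 10/4 = 5/2

Enumerate A + A = {a + b : a, b ∈ A}. With |A| = 4, there are |A|^2 = 16 ordered sum pairs; collecting distinct values, A + A = {-38, -34, -30, -12, -8, -6, -2, 14, 20, 26}, so |A + A| = 10. Thus K = 10/4 = 5/2. For comparison, the minimum possible |A + A| over all 4-element sets is 2·4 − 1 = 7 (so min K = 7/4), attained only by arithmetic progressions.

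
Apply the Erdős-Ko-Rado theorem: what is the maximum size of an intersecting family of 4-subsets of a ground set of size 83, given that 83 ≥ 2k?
max |F| = C(82, 3) = 88560

The Erdős-Ko-Rado theorem states: for n ≥ 2k, an intersecting family of k-subsets of an n-element set has size at most C(n − 1, k − 1), with equality for 'star' families {A ⊆ [n] : |A| = k, i ∈ A} (fix an element i). For n = 83, k = 4: C(82, 3) = 88560.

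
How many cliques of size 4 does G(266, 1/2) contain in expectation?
E[# K_4] = C(266, 4) · (1/2)^C(4, 2) = 203927570 / 2^6 = 101963785/32 = 3186368.28125

For each 4-subset S of vertices (there are C(266, 4) = 203927570 such S), let X_S = 1 if S induces a K_4 (all C(4, 2) = 6 edges present). Then P(X_S = 1) = (1/2)^6 = 1/64. By linearity of expectation, E[# K_4] = C(266, 4) · (1/2)^6 = 203927570 / 64 = 101963785/32 = 3186368.28125.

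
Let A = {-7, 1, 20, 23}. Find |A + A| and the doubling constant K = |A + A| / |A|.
K = |A + A| / |A| = 10/4 = 5/2

Enumerate A + A = {a + b : a, b ∈ A}. With |A| = 4, there are |A|^2 = 16 ordered sum pairs; collecting distinct values, A + A = {-14, -6, 2, 13, 16, 21, 24, 40, 43, 46}, so |A + A| = 10. Thus K = 10/4 = 5/2. For comparison, the minimum possible |A + A| over all 4-element sets is 2·4 − 1 = 7 (so min K = 7/4), attained only by arithmetic progressions.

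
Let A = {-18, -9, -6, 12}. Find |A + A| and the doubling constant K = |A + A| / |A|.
K = |A + A| / |A| = 10/4 = 5/2

Enumerate A + A = {a + b : a, b ∈ A}. With |A| = 4, there are |A|^2 = 16 ordered sum pairs; collecting distinct values, A + A = {-36, -27, -24, -18, -15, -12, -6, 3, 6, 24}, so |A + A| = 10. Thus K = 10/4 = 5/2. For comparison, the minimum possible |A + A| over all 4-element sets is 2·4 − 1 = 7 (so min K = 7/4), attained only by arithmetic progressions.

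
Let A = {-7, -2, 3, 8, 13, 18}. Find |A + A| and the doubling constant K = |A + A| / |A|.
K = |A + A| / |A| = 11/6

Enumerate A + A = {a + b : a, b ∈ A}. With |A| = 6, there are |A|^2 = 36 ordered sum pairs; collecting distinct values, A + A = {-14, -9, -4, 1, 6, 11, 16, 21, 26, 31, 36}, so |A + A| = 11. Thus K = 11/6. Here |A + A| = 2|A| − 1 = 11, the minimum possible — so K = 11/6 is minimal, which holds iff A is an arithmetic progression.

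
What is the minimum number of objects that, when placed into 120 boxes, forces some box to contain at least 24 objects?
n = (24 − 1)·120 + 1 = 2761

By the generalised pigeonhole principle, to guarantee some box contains ≥ r objects we need more than (r − 1) · k objects total. Threshold: n = (r − 1) · k + 1. With r = 24 and k = 120: n = 23 · 120 + 1 = 2760 + 1 = 2761. For n = 2760 = 23 · 120, we can put exactly 23 objects in every box, avoiding 24 in any single one — so 2761 is tight.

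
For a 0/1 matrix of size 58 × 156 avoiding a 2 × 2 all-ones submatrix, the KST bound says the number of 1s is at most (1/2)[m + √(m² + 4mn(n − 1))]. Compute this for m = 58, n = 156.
z(58, 156; 2, 2) ≤ (1/2)[58 + √(58² + 4·58·156·155)] = (1/2)[58 + √5613124] = 1213.6016

Kővári–Sós–Turán: let r_1, ..., r_58 be the row sums and z = Σ r_i the total number of 1s. Each pair of columns can share at most one row with both entries 1 (else a 2×2 all-ones block appears), so Σ_i C(r_i, 2) ≤ C(156, 2) = 12090. By convexity Σ_i C(r_i, 2) ≥ 58·C(z/58, 2) = z(z − 58)/(2·58), giving z² − 58z − 58·156·155 ≤ 0 and hence z ≤ (1/2)[58 + √(3364 + 4·1402440)] = (1/2)[58 + √5613124] ≈ (1/2)(58 + 2369.2032) = 1213.6016.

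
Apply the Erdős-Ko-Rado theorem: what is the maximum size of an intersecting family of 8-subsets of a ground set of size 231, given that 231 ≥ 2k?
max |F| = C(230, 7) = 6160734055200

The Erdős-Ko-Rado theorem states: for n ≥ 2k, an intersecting family of k-subsets of an n-element set has size at most C(n − 1, k − 1), with equality for 'star' families {A ⊆ [n] : |A| = k, i ∈ A} (fix an element i). For n = 231, k = 8: C(230, 7) = 6160734055200.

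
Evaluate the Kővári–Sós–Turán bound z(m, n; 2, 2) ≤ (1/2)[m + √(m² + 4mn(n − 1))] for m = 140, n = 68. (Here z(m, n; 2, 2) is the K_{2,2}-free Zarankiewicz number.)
z(140, 68; 2, 2) ≤ (1/2)[140 + √(140² + 4·140·68·67)] = (1/2)[140 + √2570960] = 871.7107

Kővári–Sós–Turán: let r_1, ..., r_140 be the row sums and z = Σ r_i the total number of 1s. Each pair of columns can share at most one row with both entries 1 (else a 2×2 all-ones block appears), so Σ_i C(r_i, 2) ≤ C(68, 2) = 2278. By convexity Σ_i C(r_i, 2) ≥ 140·C(z/140, 2) = z(z − 140)/(2·140), giving z² − 140z − 140·68·67 ≤ 0 and hence z ≤ (1/2)[140 + √(19600 + 4·637840)] = (1/2)[140 + √2570960] ≈ (1/2)(140 + 1603.4213) = 871.7107.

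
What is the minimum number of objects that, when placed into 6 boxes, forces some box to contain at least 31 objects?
n = (31 − 1)·6 + 1 = 181

By the generalised pigeonhole principle, to guarantee some box contains ≥ r objects we need more than (r − 1) · k objects total. Threshold: n = (r − 1) · k + 1. With r = 31 and k = 6: n = 30 · 6 + 1 = 180 + 1 = 181. For n = 180 = 30 · 6, we can put exactly 30 objects in every box, avoiding 31 in any single one — so 181 is tight.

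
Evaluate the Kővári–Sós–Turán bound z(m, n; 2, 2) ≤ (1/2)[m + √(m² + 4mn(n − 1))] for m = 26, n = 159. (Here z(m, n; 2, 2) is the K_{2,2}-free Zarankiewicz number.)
z(26, 159; 2, 2) ≤ (1/2)[26 + √(26² + 4·26·159·158)] = (1/2)[26 + √2613364] = 821.2951

Kővári–Sós–Turán: let r_1, ..., r_26 be the row sums and z = Σ r_i the total number of 1s. Each pair of columns can share at most one row with both entries 1 (else a 2×2 all-ones block appears), so Σ_i C(r_i, 2) ≤ C(159, 2) = 12561. By convexity Σ_i C(r_i, 2) ≥ 26·C(z/26, 2) = z(z − 26)/(2·26), giving z² − 26z − 26·159·158 ≤ 0 and hence z ≤ (1/2)[26 + √(676 + 4·653172)] = (1/2)[26 + √2613364] ≈ (1/2)(26 + 1616.5902) = 821.2951.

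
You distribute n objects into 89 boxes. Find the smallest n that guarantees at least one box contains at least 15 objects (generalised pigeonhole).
n = (15 − 1)·89 + 1 = 1247

By the generalised pigeonhole principle, to guarantee some box contains ≥ r objects we need more than (r − 1) · k objects total. Threshold: n = (r − 1) · k + 1. With r = 15 and k = 89: n = 14 · 89 + 1 = 1246 + 1 = 1247. For n = 1246 = 14 · 89, we can put exactly 14 objects in every box, avoiding 15 in any single one — so 1247 is tight.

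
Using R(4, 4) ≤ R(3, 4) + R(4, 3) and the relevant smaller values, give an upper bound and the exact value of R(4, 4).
R(4, 4) ≤ R(3, 4) + R(4, 3) = 9 + 9 = 18; exact value R(4, 4) = 18.

The Erdős–Szekeres recurrence R(r, s) ≤ R(r−1, s) + R(r, s−1) applied to (r, s) = (4, 4) gives
  R(4, 4) ≤ R(3, 4) + R(4, 3) = 9 + 9 = 18.
(Recall R(2, k) = k and R is symmetric.) Here the recurrence bound is tight: a matching lower-bound construction on K_{17} shows R(4, 4) > 17, so R(4, 4) = 18 exactly.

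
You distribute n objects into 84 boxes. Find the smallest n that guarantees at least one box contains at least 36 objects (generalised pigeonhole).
n = (36 − 1)·84 + 1 = 2941

By the generalised pigeonhole principle, to guarantee some box contains ≥ r objects we need more than (r − 1) · k objects total. Threshold: n = (r − 1) · k + 1. With r = 36 and k = 84: n = 35 · 84 + 1 = 2940 + 1 = 2941. For n = 2940 = 35 · 84, we can put exactly 35 objects in every box, avoiding 36 in any single one — so 2941 is tight.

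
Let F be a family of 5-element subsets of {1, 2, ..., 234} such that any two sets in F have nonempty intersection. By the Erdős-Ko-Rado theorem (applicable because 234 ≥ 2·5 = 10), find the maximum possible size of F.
max |F| = C(233, 4) = 119666470

Erdős-Ko-Rado (1961): when n ≥ 2k, max |F| = C(n−1, k−1). The bound is attained by the star {A : i ∈ A} for any fixed i ∈ [n]. Here C(234−1, 5−1) = C(233, 4) = 119666470.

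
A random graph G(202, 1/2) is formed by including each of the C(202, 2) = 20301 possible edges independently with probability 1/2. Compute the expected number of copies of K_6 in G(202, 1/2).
E[# K_6] = C(202, 6) · (1/2)^C(6, 2) = 87544611330 / 2^15 = 43772305665/16384 ≈ 2671649.515686

For each 6-subset S of vertices (there are C(202, 6) = 87544611330 such S), let X_S = 1 if S induces a K_6 (all C(6, 2) = 15 edges present). Then P(X_S = 1) = (1/2)^15 = 1/32768. By linearity of expectation, E[# K_6] = C(202, 6) · (1/2)^15 = 87544611330 / 32768 = 43772305665/16384 ≈ 2671649.515686.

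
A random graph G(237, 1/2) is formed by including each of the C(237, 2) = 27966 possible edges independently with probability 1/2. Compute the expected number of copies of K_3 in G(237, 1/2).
E[# K_3] = C(237, 3) · (1/2)^C(3, 2) = 2190670 / 2^3 = 1095335/4 = 273833.75

For each 3-subset S of vertices (there are C(237, 3) = 2190670 such S), let X_S = 1 if S induces a K_3 (all C(3, 2) = 3 edges present). Then P(X_S = 1) = (1/2)^3 = 1/8. By linearity of expectation, E[# K_3] = C(237, 3) · (1/2)^3 = 2190670 / 8 = 1095335/4 = 273833.75.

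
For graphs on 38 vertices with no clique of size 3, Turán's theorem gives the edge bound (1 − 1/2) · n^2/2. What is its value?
Turán density bound = (1/2) · 38^2/2 = 361

Turán's theorem: ex(n, K_{r+1}) is achieved by the complete r-partite Turán graph T(n, r) with parts as balanced as possible, and is at most (1 − 1/r) · n^2/2. For r = 2, n = 38: the density bound is (1/2) · 1444/2 = 361. Since 2 ∣ 38, the Turán graph T(38, 2) has parts of equal size 19, and its edge count e(T(38, 2)) = 361 attains the density bound exactly.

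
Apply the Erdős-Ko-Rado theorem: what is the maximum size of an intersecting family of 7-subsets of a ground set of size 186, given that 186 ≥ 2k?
max |F| = C(185, 6) = 51301564860

Erdős-Ko-Rado (1961): when n ≥ 2k, max |F| = C(n−1, k−1). The bound is attained by the star {A : i ∈ A} for any fixed i ∈ [n]. Here C(186−1, 7−1) = C(185, 6) = 51301564860.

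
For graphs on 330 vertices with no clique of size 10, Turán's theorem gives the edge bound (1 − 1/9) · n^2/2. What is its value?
Turán density bound = (8/9) · 330^2/2 = 48400

Turán's theorem: ex(n, K_{r+1}) is achieved by the complete r-partite Turán graph T(n, r) with parts as balanced as possible, and is at most (1 − 1/r) · n^2/2. For r = 9, n = 330: the density bound is (8/9) · 108900/2 = 48400. The integer-valued extremum is e(T(330, 9)) = 48399, which is strictly less than the density bound 48400 since 9 ∤ 330 (the parts of T(330, 9) cannot all be equal).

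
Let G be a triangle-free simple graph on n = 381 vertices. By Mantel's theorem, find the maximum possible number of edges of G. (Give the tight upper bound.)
ex(381, K_3) = ⌊381^2/4⌋ = 36290

Mantel (1907): a triangle-free graph on n vertices has at most ⌊n^2/4⌋ edges, with equality for the complete bipartite graph K_{⌊n/2⌋, ⌈n/2⌉}. For n = 381: ⌊381^2/4⌋ = ⌊145161/4⌋ = 36290. The extremal graph is K_{190, 191}, which has 190·191 = 36290 edges.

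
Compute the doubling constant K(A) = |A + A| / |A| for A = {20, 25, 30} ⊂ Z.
K = |A + A| / |A| = 5/3

Enumerate A + A = {a + b : a, b ∈ A}. With |A| = 3, there are |A|^2 = 9 ordered sum pairs; collecting distinct values, A + A = {40, 45, 50, 55, 60}, so |A + A| = 5. Thus K = 5/3. Here |A + A| = 2|A| − 1 = 5, the minimum possible — so K = 5/3 is minimal, which holds iff A is an arithmetic progression.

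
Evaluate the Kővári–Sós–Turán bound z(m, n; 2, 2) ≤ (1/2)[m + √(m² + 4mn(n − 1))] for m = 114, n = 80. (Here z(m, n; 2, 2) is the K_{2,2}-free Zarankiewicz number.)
z(114, 80; 2, 2) ≤ (1/2)[114 + √(114² + 4·114·80·79)] = (1/2)[114 + √2894916] = 907.7226

Kővári–Sós–Turán: let r_1, ..., r_114 be the row sums and z = Σ r_i the total number of 1s. Each pair of columns can share at most one row with both entries 1 (else a 2×2 all-ones block appears), so Σ_i C(r_i, 2) ≤ C(80, 2) = 3160. By convexity Σ_i C(r_i, 2) ≥ 114·C(z/114, 2) = z(z − 114)/(2·114), giving z² − 114z − 114·80·79 ≤ 0 and hence z ≤ (1/2)[114 + √(12996 + 4·720480)] = (1/2)[114 + √2894916] ≈ (1/2)(114 + 1701.4453) = 907.7226.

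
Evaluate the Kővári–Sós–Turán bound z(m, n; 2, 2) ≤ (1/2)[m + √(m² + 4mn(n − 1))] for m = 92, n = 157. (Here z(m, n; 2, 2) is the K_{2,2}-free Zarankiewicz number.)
z(92, 157; 2, 2) ≤ (1/2)[92 + √(92² + 4·92·157·156)] = (1/2)[92 + √9021520] = 1547.7923

Kővári–Sós–Turán: let r_1, ..., r_92 be the row sums and z = Σ r_i the total number of 1s. Each pair of columns can share at most one row with both entries 1 (else a 2×2 all-ones block appears), so Σ_i C(r_i, 2) ≤ C(157, 2) = 12246. By convexity Σ_i C(r_i, 2) ≥ 92·C(z/92, 2) = z(z − 92)/(2·92), giving z² − 92z − 92·157·156 ≤ 0 and hence z ≤ (1/2)[92 + √(8464 + 4·2253264)] = (1/2)[92 + √9021520] ≈ (1/2)(92 + 3003.5845) = 1547.7923.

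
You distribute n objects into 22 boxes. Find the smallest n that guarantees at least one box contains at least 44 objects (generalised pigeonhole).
n = (44 − 1)·22 + 1 = 947

By the generalised pigeonhole principle, to guarantee some box contains ≥ r objects we need more than (r − 1) · k objects total. Threshold: n = (r − 1) · k + 1. With r = 44 and k = 22: n = 43 · 22 + 1 = 946 + 1 = 947. For n = 946 = 43 · 22, we can put exactly 43 objects in every box, avoiding 44 in any single one — so 947 is tight.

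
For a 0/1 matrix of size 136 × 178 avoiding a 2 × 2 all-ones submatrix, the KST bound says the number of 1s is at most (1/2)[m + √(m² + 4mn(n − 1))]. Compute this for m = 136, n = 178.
z(136, 178; 2, 2) ≤ (1/2)[136 + √(136² + 4·136·178·177)] = (1/2)[136 + √17157760] = 2139.0963

Kővári–Sós–Turán: let r_1, ..., r_136 be the row sums and z = Σ r_i the total number of 1s. Each pair of columns can share at most one row with both entries 1 (else a 2×2 all-ones block appears), so Σ_i C(r_i, 2) ≤ C(178, 2) = 15753. By convexity Σ_i C(r_i, 2) ≥ 136·C(z/136, 2) = z(z − 136)/(2·136), giving z² − 136z − 136·178·177 ≤ 0 and hence z ≤ (1/2)[136 + √(18496 + 4·4284816)] = (1/2)[136 + √17157760] ≈ (1/2)(136 + 4142.1927) = 2139.0963.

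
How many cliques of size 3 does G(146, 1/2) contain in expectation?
E[# K_3] = C(146, 3) · (1/2)^C(3, 2) = 508080 / 2^3 = 63510

For each 3-subset S of vertices (there are C(146, 3) = 508080 such S), let X_S = 1 if S induces a K_3 (all C(3, 2) = 3 edges present). Then P(X_S = 1) = (1/2)^3 = 1/8. By linearity of expectation, E[# K_3] = C(146, 3) · (1/2)^3 = 508080 / 8 = 63510.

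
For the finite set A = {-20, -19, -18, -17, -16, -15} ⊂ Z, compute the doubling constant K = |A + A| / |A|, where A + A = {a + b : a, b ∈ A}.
K = |A + A| / |A| = 11/6

Enumerate A + A = {a + b : a, b ∈ A}. With |A| = 6, there are |A|^2 = 36 ordered sum pairs; collecting distinct values, A + A = {-40, -39, -38, -37, -36, -35, -34, -33, -32, -31, -30}, so |A + A| = 11. Thus K = 11/6. Here |A + A| = 2|A| − 1 = 11, the minimum possible — so K = 11/6 is minimal, which holds iff A is an arithmetic progression.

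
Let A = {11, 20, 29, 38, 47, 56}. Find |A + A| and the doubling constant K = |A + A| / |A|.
K = |A + A| / |A| = 11/6

Enumerate A + A = {a + b : a, b ∈ A}. With |A| = 6, there are |A|^2 = 36 ordered sum pairs; collecting distinct values, A + A = {22, 31, 40, 49, 58, 67, 76, 85, 94, 103, 112}, so |A + A| = 11. Thus K = 11/6. Here |A + A| = 2|A| − 1 = 11, the minimum possible — so K = 11/6 is minimal, which holds iff A is an arithmetic progression.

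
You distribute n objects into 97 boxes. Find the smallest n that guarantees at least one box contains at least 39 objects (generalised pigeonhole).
n = (39 − 1)·97 + 1 = 3687

By the generalised pigeonhole principle, to guarantee some box contains ≥ r objects we need more than (r − 1) · k objects total. Threshold: n = (r − 1) · k + 1. With r = 39 and k = 97: n = 38 · 97 + 1 = 3686 + 1 = 3687. For n = 3686 = 38 · 97, we can put exactly 38 objects in every box, avoiding 39 in any single one — so 3687 is tight.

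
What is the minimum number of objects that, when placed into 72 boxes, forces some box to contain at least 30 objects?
n = (30 − 1)·72 + 1 = 2089

By the generalised pigeonhole principle, to guarantee some box contains ≥ r objects we need more than (r − 1) · k objects total. Threshold: n = (r − 1) · k + 1. With r = 30 and k = 72: n = 29 · 72 + 1 = 2088 + 1 = 2089. For n = 2088 = 29 · 72, we can put exactly 29 objects in every box, avoiding 30 in any single one — so 2089 is tight.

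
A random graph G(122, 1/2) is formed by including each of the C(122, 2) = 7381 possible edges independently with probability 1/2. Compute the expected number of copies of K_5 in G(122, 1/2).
E[# K_5] = C(122, 5) · (1/2)^C(5, 2) = 207288004 / 2^10 = 51822001/256 ≈ 202429.691406

For each 5-subset S of vertices (there are C(122, 5) = 207288004 such S), let X_S = 1 if S induces a K_5 (all C(5, 2) = 10 edges present). Then P(X_S = 1) = (1/2)^10 = 1/1024. By linearity of expectation, E[# K_5] = C(122, 5) · (1/2)^10 = 207288004 / 1024 = 51822001/256 ≈ 202429.691406.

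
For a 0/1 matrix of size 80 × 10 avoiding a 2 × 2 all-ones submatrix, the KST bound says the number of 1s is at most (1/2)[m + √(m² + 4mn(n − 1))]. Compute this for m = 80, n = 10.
z(80, 10; 2, 2) ≤ (1/2)[80 + √(80² + 4·80·10·9)] = (1/2)[80 + √35200] = 133.8083

Kővári–Sós–Turán: let r_1, ..., r_80 be the row sums and z = Σ r_i the total number of 1s. Each pair of columns can share at most one row with both entries 1 (else a 2×2 all-ones block appears), so Σ_i C(r_i, 2) ≤ C(10, 2) = 45. By convexity Σ_i C(r_i, 2) ≥ 80·C(z/80, 2) = z(z − 80)/(2·80), giving z² − 80z − 80·10·9 ≤ 0 and hence z ≤ (1/2)[80 + √(6400 + 4·7200)] = (1/2)[80 + √35200] ≈ (1/2)(80 + 187.6166) = 133.8083.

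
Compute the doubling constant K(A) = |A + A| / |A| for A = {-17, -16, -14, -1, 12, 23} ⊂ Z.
K = |A + A| / |A| = 20/6 = 10/3

Enumerate A + A = {a + b : a, b ∈ A}. With |A| = 6, there are |A|^2 = 36 ordered sum pairs; collecting distinct values, A + A = {-34, -33, -32, -31, -30, -28, -18, -17, -15, -5, -4, -2, 6, 7, 9, 11, 22, 24, 35, 46}, so |A + A| = 20. Thus K = 20/6 = 10/3. For comparison, the minimum possible |A + A| over all 6-element sets is 2·6 − 1 = 11 (so min K = 11/6), attained only by arithmetic progressions.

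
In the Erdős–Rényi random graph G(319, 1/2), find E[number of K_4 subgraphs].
E[# K_4] = C(319, 4) · (1/2)^C(4, 2) = 423402001 / 2^6 = 6615656.265625

For each 4-subset S of vertices (there are C(319, 4) = 423402001 such S), let X_S = 1 if S induces a K_4 (all C(4, 2) = 6 edges present). Then P(X_S = 1) = (1/2)^6 = 1/64. By linearity of expectation, E[# K_4] = C(319, 4) · (1/2)^6 = 423402001 / 64 = 6615656.265625.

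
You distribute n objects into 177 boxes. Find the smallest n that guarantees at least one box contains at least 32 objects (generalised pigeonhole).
n = (32 − 1)·177 + 1 = 5488

By the generalised pigeonhole principle, to guarantee some box contains ≥ r objects we need more than (r − 1) · k objects total. Threshold: n = (r − 1) · k + 1. With r = 32 and k = 177: n = 31 · 177 + 1 = 5487 + 1 = 5488. For n = 5487 = 31 · 177, we can put exactly 31 objects in every box, avoiding 32 in any single one — so 5488 is tight.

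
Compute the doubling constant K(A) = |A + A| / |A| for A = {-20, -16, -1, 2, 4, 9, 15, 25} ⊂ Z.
K = |A + A| / |A| = 34/8 = 17/4

Enumerate A + A = {a + b : a, b ∈ A}. With |A| = 8, there are |A|^2 = 64 ordered sum pairs; collecting distinct values, A + A = {-40, -36, -32, -21, -18, -17, -16, -14, -12, -11, -7, -5, -2, -1, 1, 3, 4, 5, 6, 8, 9, 11, 13, 14, 17, 18, 19, 24, 27, 29, 30, 34, 40, 50}, so |A + A| = 34. Thus K = 34/8 = 17/4. For comparison, the minimum possible |A + A| over all 8-element sets is 2·8 − 1 = 15 (so min K = 15/8), attained only by arithmetic progressions.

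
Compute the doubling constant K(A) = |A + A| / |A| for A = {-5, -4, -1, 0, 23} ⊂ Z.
K = |A + A| / |A| = 14/5

Enumerate A + A = {a + b : a, b ∈ A}. With |A| = 5, there are |A|^2 = 25 ordered sum pairs; collecting distinct values, A + A = {-10, -9, -8, -6, -5, -4, -2, -1, 0, 18, 19, 22, 23, 46}, so |A + A| = 14. Thus K = 14/5. For comparison, the minimum possible |A + A| over all 5-element sets is 2·5 − 1 = 9 (so min K = 9/5), attained only by arithmetic progressions.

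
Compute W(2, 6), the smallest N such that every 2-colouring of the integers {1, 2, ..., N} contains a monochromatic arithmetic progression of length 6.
W(2, 6) = 1132

W(2, 6) = 1132. The lower bound W(2, 6) > 1131 comes from an explicit good 2-colouring of [1, 1131]; the upper bound W(2, 6) ≤ 1132 was verified by exhaustive search over 2-colourings of [1, 1132].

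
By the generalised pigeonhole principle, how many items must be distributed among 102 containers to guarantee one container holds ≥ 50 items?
n = (50 − 1)·102 + 1 = 4999

By the generalised pigeonhole principle, to guarantee some box contains ≥ r objects we need more than (r − 1) · k objects total. Threshold: n = (r − 1) · k + 1. With r = 50 and k = 102: n = 49 · 102 + 1 = 4998 + 1 = 4999. For n = 4998 = 49 · 102, we can put exactly 49 objects in every box, avoiding 50 in any single one — so 4999 is tight.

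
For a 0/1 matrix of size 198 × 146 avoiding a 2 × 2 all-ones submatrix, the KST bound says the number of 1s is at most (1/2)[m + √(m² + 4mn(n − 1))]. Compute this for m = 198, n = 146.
z(198, 146; 2, 2) ≤ (1/2)[198 + √(198² + 4·198·146·145)] = (1/2)[198 + √16805844] = 2148.7466

Kővári–Sós–Turán: let r_1, ..., r_198 be the row sums and z = Σ r_i the total number of 1s. Each pair of columns can share at most one row with both entries 1 (else a 2×2 all-ones block appears), so Σ_i C(r_i, 2) ≤ C(146, 2) = 10585. By convexity Σ_i C(r_i, 2) ≥ 198·C(z/198, 2) = z(z − 198)/(2·198), giving z² − 198z − 198·146·145 ≤ 0 and hence z ≤ (1/2)[198 + √(39204 + 4·4191660)] = (1/2)[198 + √16805844] ≈ (1/2)(198 + 4099.4931) = 2148.7466.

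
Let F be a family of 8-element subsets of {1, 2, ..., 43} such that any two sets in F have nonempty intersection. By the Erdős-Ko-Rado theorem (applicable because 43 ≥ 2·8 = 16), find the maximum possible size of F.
max |F| = C(42, 7) = 26978328

Erdős-Ko-Rado (1961): when n ≥ 2k, max |F| = C(n−1, k−1). The bound is attained by the star {A : i ∈ A} for any fixed i ∈ [n]. Here C(43−1, 8−1) = C(42, 7) = 26978328.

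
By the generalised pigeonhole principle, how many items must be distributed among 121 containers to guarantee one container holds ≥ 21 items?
n = (21 − 1)·121 + 1 = 2421

By the generalised pigeonhole principle, to guarantee some box contains ≥ r objects we need more than (r − 1) · k objects total. Threshold: n = (r − 1) · k + 1. With r = 21 and k = 121: n = 20 · 121 + 1 = 2420 + 1 = 2421. For n = 2420 = 20 · 121, we can put exactly 20 objects in every box, avoiding 21 in any single one — so 2421 is tight.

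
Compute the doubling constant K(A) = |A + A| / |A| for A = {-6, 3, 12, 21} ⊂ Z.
K = |A + A| / |A| = 7/4

Enumerate A + A = {a + b : a, b ∈ A}. With |A| = 4, there are |A|^2 = 16 ordered sum pairs; collecting distinct values, A + A = {-12, -3, 6, 15, 24, 33, 42}, so |A + A| = 7. Thus K = 7/4. Here |A + A| = 2|A| − 1 = 7, the minimum possible — so K = 7/4 is minimal, which holds iff A is an arithmetic progression.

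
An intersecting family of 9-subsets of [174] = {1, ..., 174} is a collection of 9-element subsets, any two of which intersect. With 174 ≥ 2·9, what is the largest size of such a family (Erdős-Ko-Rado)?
max |F| = C(173, 8) = 16885720793019

The Erdős-Ko-Rado theorem states: for n ≥ 2k, an intersecting family of k-subsets of an n-element set has size at most C(n − 1, k − 1), with equality for 'star' families {A ⊆ [n] : |A| = k, i ∈ A} (fix an element i). For n = 174, k = 9: C(173, 8) = 16885720793019.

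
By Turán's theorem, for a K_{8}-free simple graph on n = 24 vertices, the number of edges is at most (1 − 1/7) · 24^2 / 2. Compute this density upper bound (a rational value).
Turán density bound = (6/7) · 24^2/2 = 1728/7 ≈ 246.8571

Turán's theorem: ex(n, K_{r+1}) is achieved by the complete r-partite Turán graph T(n, r) with parts as balanced as possible, and is at most (1 − 1/r) · n^2/2. For r = 7, n = 24: the density bound is (6/7) · 576/2 = 1728/7 ≈ 246.8571. The integer-valued extremum is e(T(24, 7)) = 246, which is strictly less than the density bound 1728/7 since 7 ∤ 24 (the parts of T(24, 7) cannot all be equal).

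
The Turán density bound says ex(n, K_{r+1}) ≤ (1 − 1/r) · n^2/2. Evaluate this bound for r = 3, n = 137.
Turán density bound = (2/3) · 137^2/2 = 18769/3 ≈ 6256.3333

Turán's theorem: ex(n, K_{r+1}) is achieved by the complete r-partite Turán graph T(n, r) with parts as balanced as possible, and is at most (1 − 1/r) · n^2/2. For r = 3, n = 137: the density bound is (2/3) · 18769/2 = 18769/3 ≈ 6256.3333. The integer-valued extremum is e(T(137, 3)) = 6256, which is strictly less than the density bound 18769/3 since 3 ∤ 137 (the parts of T(137, 3) cannot all be equal).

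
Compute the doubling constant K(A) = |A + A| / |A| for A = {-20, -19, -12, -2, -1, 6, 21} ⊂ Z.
K = |A + A| / |A| = 25/7

Enumerate A + A = {a + b : a, b ∈ A}. With |A| = 7, there are |A|^2 = 49 ordered sum pairs; collecting distinct values, A + A = {-40, -39, -38, -32, -31, -24, -22, -21, -20, -14, -13, -6, -4, -3, -2, 1, 2, 4, 5, 9, 12, 19, 20, 27, 42}, so |A + A| = 25. Thus K = 25/7. For comparison, the minimum possible |A + A| over all 7-element sets is 2·7 − 1 = 13 (so min K = 13/7), attained only by arithmetic progressions.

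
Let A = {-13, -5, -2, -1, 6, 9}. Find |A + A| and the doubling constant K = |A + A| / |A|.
K = |A + A| / |A| = 18/6 = 3

Enumerate A + A = {a + b : a, b ∈ A}. With |A| = 6, there are |A|^2 = 36 ordered sum pairs; collecting distinct values, A + A = {-26, -18, -15, -14, -10, -7, -6, -4, -3, -2, 1, 4, 5, 7, 8, 12, 15, 18}, so |A + A| = 18. Thus K = 18/6 = 3. For comparison, the minimum possible |A + A| over all 6-element sets is 2·6 − 1 = 11 (so min K = 11/6), attained only by arithmetic progressions.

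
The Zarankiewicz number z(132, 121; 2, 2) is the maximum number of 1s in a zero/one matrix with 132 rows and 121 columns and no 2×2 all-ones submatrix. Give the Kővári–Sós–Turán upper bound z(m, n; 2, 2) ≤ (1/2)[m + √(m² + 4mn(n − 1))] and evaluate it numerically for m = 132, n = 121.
z(132, 121; 2, 2) ≤ (1/2)[132 + √(132² + 4·132·121·120)] = (1/2)[132 + √7683984] = 1452

Kővári–Sós–Turán: let r_1, ..., r_132 be the row sums and z = Σ r_i the total number of 1s. Each pair of columns can share at most one row with both entries 1 (else a 2×2 all-ones block appears), so Σ_i C(r_i, 2) ≤ C(121, 2) = 7260. By convexity Σ_i C(r_i, 2) ≥ 132·C(z/132, 2) = z(z − 132)/(2·132), giving z² − 132z − 132·121·120 ≤ 0 and hence z ≤ (1/2)[132 + √(17424 + 4·1916640)] = (1/2)[132 + √7683984] ≈ (1/2)(132 + 2772) = 1452.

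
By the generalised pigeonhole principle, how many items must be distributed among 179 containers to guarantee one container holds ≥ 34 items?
n = (34 − 1)·179 + 1 = 5908

By the generalised pigeonhole principle, to guarantee some box contains ≥ r objects we need more than (r − 1) · k objects total. Threshold: n = (r − 1) · k + 1. With r = 34 and k = 179: n = 33 · 179 + 1 = 5907 + 1 = 5908. For n = 5907 = 33 · 179, we can put exactly 33 objects in every box, avoiding 34 in any single one — so 5908 is tight.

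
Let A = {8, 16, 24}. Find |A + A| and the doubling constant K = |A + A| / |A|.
K = |A + A| / |A| = 5/3

Enumerate A + A = {a + b : a, b ∈ A}. With |A| = 3, there are |A|^2 = 9 ordered sum pairs; collecting distinct values, A + A = {16, 24, 32, 40, 48}, so |A + A| = 5. Thus K = 5/3. Here |A + A| = 2|A| − 1 = 5, the minimum possible — so K = 5/3 is minimal, which holds iff A is an arithmetic progression.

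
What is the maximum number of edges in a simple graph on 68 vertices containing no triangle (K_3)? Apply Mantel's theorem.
ex(68, K_3) = ⌊68^2/4⌋ = 1156

Mantel (1907): a triangle-free graph on n vertices has at most ⌊n^2/4⌋ edges, with equality for the complete bipartite graph K_{⌊n/2⌋, ⌈n/2⌉}. For n = 68: ⌊68^2/4⌋ = ⌊4624/4⌋ = 1156. The extremal graph is K_{34, 34}, which has 34·34 = 1156 edges.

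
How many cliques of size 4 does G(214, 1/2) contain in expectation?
E[# K_4] = C(214, 4) · (1/2)^C(4, 2) = 84957251 / 2^6 = 1327457.046875

For each 4-subset S of vertices (there are C(214, 4) = 84957251 such S), let X_S = 1 if S induces a K_4 (all C(4, 2) = 6 edges present). Then P(X_S = 1) = (1/2)^6 = 1/64. By linearity of expectation, E[# K_4] = C(214, 4) · (1/2)^6 = 84957251 / 64 = 1327457.046875.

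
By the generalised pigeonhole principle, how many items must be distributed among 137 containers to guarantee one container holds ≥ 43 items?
n = (43 − 1)·137 + 1 = 5755

By the generalised pigeonhole principle, to guarantee some box contains ≥ r objects we need more than (r − 1) · k objects total. Threshold: n = (r − 1) · k + 1. With r = 43 and k = 137: n = 42 · 137 + 1 = 5754 + 1 = 5755. For n = 5754 = 42 · 137, we can put exactly 42 objects in every box, avoiding 43 in any single one — so 5755 is tight.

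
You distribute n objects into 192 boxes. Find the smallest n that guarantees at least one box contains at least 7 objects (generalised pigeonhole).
n = (7 − 1)·192 + 1 = 1153

By the generalised pigeonhole principle, to guarantee some box contains ≥ r objects we need more than (r − 1) · k objects total. Threshold: n = (r − 1) · k + 1. With r = 7 and k = 192: n = 6 · 192 + 1 = 1152 + 1 = 1153. For n = 1152 = 6 · 192, we can put exactly 6 objects in every box, avoiding 7 in any single one — so 1153 is tight.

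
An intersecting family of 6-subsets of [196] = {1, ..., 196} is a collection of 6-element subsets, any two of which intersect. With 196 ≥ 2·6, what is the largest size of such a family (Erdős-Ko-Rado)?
max |F| = C(195, 5) = 2231243664

The Erdős-Ko-Rado theorem states: for n ≥ 2k, an intersecting family of k-subsets of an n-element set has size at most C(n − 1, k − 1), with equality for 'star' families {A ⊆ [n] : |A| = k, i ∈ A} (fix an element i). For n = 196, k = 6: C(195, 5) = 2231243664.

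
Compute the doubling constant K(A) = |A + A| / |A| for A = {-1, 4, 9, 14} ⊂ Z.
K = |A + A| / |A| = 7/4

Enumerate A + A = {a + b : a, b ∈ A}. With |A| = 4, there are |A|^2 = 16 ordered sum pairs; collecting distinct values, A + A = {-2, 3, 8, 13, 18, 23, 28}, so |A + A| = 7. Thus K = 7/4. Here |A + A| = 2|A| − 1 = 7, the minimum possible — so K = 7/4 is minimal, which holds iff A is an arithmetic progression.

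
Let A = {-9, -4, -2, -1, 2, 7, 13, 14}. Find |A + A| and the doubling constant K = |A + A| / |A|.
K = |A + A| / |A| = 30/8 = 15/4

Enumerate A + A = {a + b : a, b ∈ A}. With |A| = 8, there are |A|^2 = 64 ordered sum pairs; collecting distinct values, A + A = {-18, -13, -11, -10, -8, -7, -6, -5, -4, -3, -2, 0, 1, 3, 4, 5, 6, 9, 10, 11, 12, 13, 14, 15, 16, 20, 21, 26, 27, 28}, so |A + A| = 30. Thus K = 30/8 = 15/4. For comparison, the minimum possible |A + A| over all 8-element sets is 2·8 − 1 = 15 (so min K = 15/8), attained only by arithmetic progressions.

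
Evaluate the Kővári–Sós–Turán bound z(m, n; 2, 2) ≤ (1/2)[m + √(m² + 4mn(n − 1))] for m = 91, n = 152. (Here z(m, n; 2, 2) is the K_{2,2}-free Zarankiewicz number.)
z(91, 152; 2, 2) ≤ (1/2)[91 + √(91² + 4·91·152·151)] = (1/2)[91 + √8362809] = 1491.4261

Kővári–Sós–Turán: let r_1, ..., r_91 be the row sums and z = Σ r_i the total number of 1s. Each pair of columns can share at most one row with both entries 1 (else a 2×2 all-ones block appears), so Σ_i C(r_i, 2) ≤ C(152, 2) = 11476. By convexity Σ_i C(r_i, 2) ≥ 91·C(z/91, 2) = z(z − 91)/(2·91), giving z² − 91z − 91·152·151 ≤ 0 and hence z ≤ (1/2)[91 + √(8281 + 4·2088632)] = (1/2)[91 + √8362809] ≈ (1/2)(91 + 2891.8522) = 1491.4261.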